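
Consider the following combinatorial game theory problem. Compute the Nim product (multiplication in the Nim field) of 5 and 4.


Nim multiplication is bilinear over XOR: (u XOR v) * w = (u*w) XOR (v*w).
So we split each operand into its bit components and XOR the pairwise Nim products.
5 = 1 + 4 (as XOR of powers of 2).
4 = 4 (as XOR of powers of 2).
Using the standard Nim-product table on single bits:
  2*2 = 3,   2*4 = 8,   2*8 = 12,
  4*4 = 6,   4*8 = 11,  8*8 = 13,
and  1*x = x (identity), k*l = l*k (commutative).
Pairwise Nim products:
  1 * 4 = 4
  4 * 4 = 6
XOR them: 4 XOR 6 = 2.
Result: 5 * 4 = 2 (in Nim).

2


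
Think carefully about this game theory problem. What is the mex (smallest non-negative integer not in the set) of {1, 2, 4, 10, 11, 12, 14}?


Set = {1, 2, 4, 10, 11, 12, 14}
0 is NOT in the set. This is the mex.
mex = 0

0


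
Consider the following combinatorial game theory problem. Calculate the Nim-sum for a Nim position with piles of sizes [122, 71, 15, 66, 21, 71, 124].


We need the XOR (exclusive or) of all pile sizes.
After XOR-ing pile 1 (size 122): 0 XOR 122 = 122
After XOR-ing pile 2 (size 71): 122 XOR 71 = 61
After XOR-ing pile 3 (size 15): 61 XOR 15 = 50
After XOR-ing pile 4 (size 66): 50 XOR 66 = 112
After XOR-ing pile 5 (size 21): 112 XOR 21 = 101
After XOR-ing pile 6 (size 71): 101 XOR 71 = 34
After XOR-ing pile 7 (size 124): 34 XOR 124 = 94
The Nim-value of this position is 94.

94


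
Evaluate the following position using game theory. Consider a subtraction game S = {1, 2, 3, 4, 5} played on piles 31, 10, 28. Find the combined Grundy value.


Subtraction set: {1, 2, 3, 4, 5}
For this subtraction set, G(n) = n mod 6 (period = max + 1 = 6).
Pile 1 (size 31): G(31) = 31 mod 6 = 1
Pile 2 (size 10): G(10) = 10 mod 6 = 4
Pile 3 (size 28): G(28) = 28 mod 6 = 4
Total Grundy value = XOR of all: 1 XOR 4 XOR 4 = 1

1


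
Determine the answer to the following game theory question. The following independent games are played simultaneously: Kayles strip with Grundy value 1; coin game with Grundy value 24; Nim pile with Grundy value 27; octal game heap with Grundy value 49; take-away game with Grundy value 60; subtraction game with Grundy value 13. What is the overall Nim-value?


By the Sprague-Grundy theorem, the Grundy value of a sum of games is the XOR of individual Grundy values.
Kayles strip: Grundy value = 1. Running XOR: 0 XOR 1 = 1
coin game: Grundy value = 24. Running XOR: 1 XOR 24 = 25
Nim pile: Grundy value = 27. Running XOR: 25 XOR 27 = 2
octal game heap: Grundy value = 49. Running XOR: 2 XOR 49 = 51
take-away game: Grundy value = 60. Running XOR: 51 XOR 60 = 15
subtraction game: Grundy value = 13. Running XOR: 15 XOR 13 = 2
The combined Grundy value is 2.

2


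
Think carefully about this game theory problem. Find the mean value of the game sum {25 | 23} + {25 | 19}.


G1 = {25 | 23}, G2 = {25 | 19}
Each is a switch {a | b} with numbers a > b; its mean value is (a + b)/2, and mean value is additive over game sums: m(G1 + G2) = m(G1) + m(G2).
Mean of G1 = (25 + (23))/2 = 48/2 = 24
Mean of G2 = (25 + (19))/2 = 44/2 = 22
Mean of G1 + G2 = 24 + 22 = 46

46


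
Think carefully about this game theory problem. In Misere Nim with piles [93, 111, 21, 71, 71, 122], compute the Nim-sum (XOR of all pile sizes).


We need the XOR (exclusive or) of all pile sizes.
After XOR-ing pile 1 (size 93): 0 XOR 93 = 93
After XOR-ing pile 2 (size 111): 93 XOR 111 = 50
After XOR-ing pile 3 (size 21): 50 XOR 21 = 39
After XOR-ing pile 4 (size 71): 39 XOR 71 = 96
After XOR-ing pile 5 (size 71): 96 XOR 71 = 39
After XOR-ing pile 6 (size 122): 39 XOR 122 = 93
The Nim-value of this position is 93.

93


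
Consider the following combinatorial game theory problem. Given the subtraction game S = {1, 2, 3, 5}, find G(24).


The subtraction set is S = {1, 2, 3, 5}.
G(k) = mex{ G(k - s) : s in S, s <= k }. We compute iteratively: G(0) = 0.
G(1) = mex({0}) = 1
G(2) = mex({0, 1}) = 2
G(3) = mex({0, 1, 2}) = 3
G(4) = mex({1, 2, 3}) = 0
G(5) = mex({0, 2, 3}) = 1
G(6) = mex({0, 1, 3}) = 2
G(7) = mex({0, 1, 2}) = 3
G(8) = mex({1, 2, 3}) = 0
Observe that G(4)..G(8) = 0, 1, 2, 3, 0 repeats G(0)..G(4) = 0, 1, 2, 3, 0.
For k >= max(S) = 5, G(k) is determined by the previous 5 values G(k-5)..G(k-1); a window of 5 consecutive values has recurred shifted by 4, so by induction G(k + 4) = G(k) for all k >= 0: the sequence is periodic from the start with period 4.
One period: G(0..3) = 0, 1, 2, 3.
24 mod 4 = 0, so G(24) = G(0) = 0.

0


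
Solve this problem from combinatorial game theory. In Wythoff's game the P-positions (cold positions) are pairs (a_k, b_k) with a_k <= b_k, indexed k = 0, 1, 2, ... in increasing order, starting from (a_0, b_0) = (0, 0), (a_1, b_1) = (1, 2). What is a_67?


By Wythoff's theorem, a_k = floor(k * phi) and b_k = floor(k * phi^2) = a_k + k, where phi = (1 + sqrt(5))/2 is the golden ratio.
phi = (1 + sqrt(5))/2 = 1.618034
k = 67
k * phi = 67 * 1.618034 = 108.408277
a_67 = floor(k * phi) = 108

108


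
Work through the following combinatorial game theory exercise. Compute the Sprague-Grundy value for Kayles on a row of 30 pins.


Kayles: a move removes 1 or 2 adjacent pins from a contiguous row.
Removing pins from a row of k leaves two independent rows (a, b) with a + b = k - 1 (one pin) or a + b = k - 2 (two pins); an end removal gives a = 0.
By Sprague-Grundy, G(k) = mex{ G(a) XOR G(b) } over all these splits. G(0) = 0.
G(1): splits (0,0):0^0=0 -> mex({0}) = 1
G(2): splits (0,1):0^1=1 (0,0):0^0=0 -> mex({0, 1}) = 2
G(3): splits (0,2):0^2=2 (1,1):1^1=0 (0,1):0^1=1 -> mex({0, 1, 2}) = 3
G(4): splits (0,3):0^3=3 (1,2):1^2=3 (0,2):0^2=2 (1,1):1^1=0 -> mex({0, 2, 3}) = 1
G(5): splits (0,4):0^1=1 (1,3):1^3=2 (2,2):2^2=0 (0,3):0^3=3 (1,2):1^2=3 -> mex({0, 1, 2, 3}) = 4
G(6) = mex({0, 1, 2, 4}) = 3
G(7) = mex({0, 1, 3, 4, 5}) = 2
G(8) = mex({0, 2, 3, 5, 6}) = 1
G(9) = mex({0, 1, 2, 3, 6, 7}) = 4
G(10) = mex({0, 1, 3, 4, 5, 7}) = 2
G(11) = mex({0, 1, 2, 3, 4, 5}) = 6
G(12) = mex({0, 1, 2, 3, 5, 6, 7}) = 4
G(13) = mex({0, 2, 3, 4, 6, 7}) = 1
G(14) = mex({0, 1, 4, 5, 6, 7}) = 2
G(15) = mex({0, 1, 2, 3, 4, 5, 6}) = 7
G(16) = mex({0, 2, 3, 5, 6, 7}) = 1
G(17) = mex({0, 1, 2, 3, 5, 6, 7}) = 4
G(18) = mex({0, 1, 2, 4, 5, 6}) = 3
G(19) = mex({0, 1, 3, 4, 5, 7}) = 2
G(20) = mex({0, 2, 3, 4, 5, 6, 7}) = 1
G(21) = mex({0, 1, 2, 3, 5, 6, 7}) = 4
G(22) = mex({0, 1, 2, 3, 4, 5, 7}) = 6
G(23) = mex({0, 1, 2, 3, 4, 5, 6}) = 7
G(24) = mex({0, 1, 2, 3, 5, 6, 7}) = 4
G(25) = mex({0, 2, 3, 4, 6, 7}) = 1
G(26) = mex({0, 1, 3, 4, 5, 6, 7}) = 2
G(27) = mex({0, 1, 2, 3, 4, 5, 6, 7}) = 8
G(28) = mex({0, 1, 2, 3, 4, 6, 7, 8}) = 5
G(29) = mex({0, 1, 2, 3, 5, 6, 7, 8, 9}) = 4
G(30) = mex({0, 1, 2, 3, 4, 5, 6, 9, 10}) = 7
Therefore G(30) = 7.

7


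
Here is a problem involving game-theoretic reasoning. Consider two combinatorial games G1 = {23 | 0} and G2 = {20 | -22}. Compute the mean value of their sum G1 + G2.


G1 = {23 | 0}, G2 = {20 | -22}
Each is a switch {a | b} with numbers a > b; its mean value is (a + b)/2, and mean value is additive over game sums: m(G1 + G2) = m(G1) + m(G2).
Mean of G1 = (23 + (0))/2 = 23/2 = 23/2
Mean of G2 = (20 + (-22))/2 = -2/2 = -1
Mean of G1 + G2 = 23/2 + -1 = 21/2

21/2


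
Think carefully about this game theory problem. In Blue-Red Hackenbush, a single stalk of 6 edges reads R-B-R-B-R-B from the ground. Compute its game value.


Edges (from ground): R-B-R-B-R-B
By Berlekamp's sign-expansion rule, a Blue-Red Hackenbush stalk has the value of the surreal number whose sign sequence is the edge sequence with B -> + and R -> -.
Sign sequence: -+-+-+
Trace the sign expansion in the surreal number tree, starting from 0:
Edge 1: R (sign -) -> bounds (-inf, 0), value = -1
Edge 2: B (sign +) -> bounds (-1, 0), value = -1/2
Edge 3: R (sign -) -> bounds (-1, -1/2), value = -3/4
Edge 4: B (sign +) -> bounds (-3/4, -1/2), value = -5/8
Edge 5: R (sign -) -> bounds (-3/4, -5/8), value = -11/16
Edge 6: B (sign +) -> bounds (-11/16, -5/8), value = -21/32
Game value = -21/32

-21/32


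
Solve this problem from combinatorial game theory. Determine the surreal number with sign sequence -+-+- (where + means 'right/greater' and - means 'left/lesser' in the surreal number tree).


Sign expansion: -+-+-
Rule: track bounds (lo, hi), initially (-inf, +inf). On '+', the current value becomes lo and we move to the simplest number in (value, hi): value + 1 if hi = +inf, otherwise the midpoint (value + hi)/2. On '-', the current value becomes hi and we move to value - 1 if lo = -inf, otherwise the midpoint (lo + value)/2.
Start at 0.
Step 1: sign = -, move left. Bounds: (-inf, 0). Value = -1
Step 2: sign = +, move right. Bounds: (-1, 0). Value = -1/2
Step 3: sign = -, move left. Bounds: (-1, -1/2). Value = -3/4
Step 4: sign = +, move right. Bounds: (-3/4, -1/2). Value = -5/8
Step 5: sign = -, move left. Bounds: (-3/4, -5/8). Value = -11/16
The surreal number with sign expansion -+-+- is -11/16.

-11/16


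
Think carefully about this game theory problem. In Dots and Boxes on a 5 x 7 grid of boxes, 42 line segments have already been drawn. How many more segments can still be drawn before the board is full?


Grid: 5 x 7 boxes, i.e. 6 rows and 8 columns of dots.
Horizontal edges: (rows + 1) * cols = 6 * 7 = 42
Vertical edges: rows * (cols + 1) = 5 * 8 = 40
Total edges: 42 + 40 = 82
Edges drawn: 42
Remaining: 82 - 42 = 40

40


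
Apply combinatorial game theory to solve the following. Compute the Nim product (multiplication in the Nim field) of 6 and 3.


Nim multiplication is bilinear over XOR: (u XOR v) * w = (u*w) XOR (v*w).
So we split each operand into its bit components and XOR the pairwise Nim products.
6 = 2 + 4 (as XOR of powers of 2).
3 = 1 + 2 (as XOR of powers of 2).
Using the standard Nim-product table on single bits:
  2*2 = 3,   2*4 = 8,   2*8 = 12,
  4*4 = 6,   4*8 = 11,  8*8 = 13,
and  1*x = x (identity), k*l = l*k (commutative).
Pairwise Nim products:
  2 * 1 = 2
  2 * 2 = 3
  4 * 1 = 4
  4 * 2 = 8
XOR them: 2 XOR 3 XOR 4 XOR 8 = 13.
Result: 6 * 3 = 13 (in Nim).

13


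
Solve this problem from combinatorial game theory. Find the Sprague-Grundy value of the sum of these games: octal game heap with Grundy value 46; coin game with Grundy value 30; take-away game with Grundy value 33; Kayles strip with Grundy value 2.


By the Sprague-Grundy theorem, the Grundy value of a sum of games is the XOR of individual Grundy values.
octal game heap: Grundy value = 46. Running XOR: 0 XOR 46 = 46
coin game: Grundy value = 30. Running XOR: 46 XOR 30 = 48
take-away game: Grundy value = 33. Running XOR: 48 XOR 33 = 17
Kayles strip: Grundy value = 2. Running XOR: 17 XOR 2 = 19
The combined Grundy value is 19.

19


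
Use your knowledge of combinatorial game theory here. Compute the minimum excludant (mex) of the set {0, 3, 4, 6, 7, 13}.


Set = {0, 3, 4, 6, 7, 13}
0 is in the set.
1 is NOT in the set. This is the mex.
mex = 1

1


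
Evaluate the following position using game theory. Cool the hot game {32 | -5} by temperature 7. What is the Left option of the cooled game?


Original game: {32 | -5} (a switch {a | b} with a > b).
Cooling by t (for t below the temperature (a - b)/2 = 37/2) taxes each move by t: {a | b} cooled by t is {a - t | b + t}.
Cooling amount: t = 7
Cooled Left option: 32 - 7 = 25
Cooled Right option: -5 + 7 = 2
Cooled game: {25 | 2}
Left option = 25

25


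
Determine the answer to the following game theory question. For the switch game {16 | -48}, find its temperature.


The game is {16 | -48}, a switch {a | b} with numbers a > b.
Cooling {a | b} by t gives {a - t | b + t}, which stops being hot when a - t = b + t, i.e. at t = (a - b)/2. So the temperature of a switch is (a - b)/2.
Temperature = (Left option - Right option) / 2
= (16 - (-48)) / 2
= 64 / 2
= 32

32


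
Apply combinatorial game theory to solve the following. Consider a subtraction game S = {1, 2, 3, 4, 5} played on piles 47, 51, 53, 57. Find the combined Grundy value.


Subtraction set: {1, 2, 3, 4, 5}
For this subtraction set, G(n) = n mod 6 (period = max + 1 = 6).
Pile 1 (size 47): G(47) = 47 mod 6 = 5
Pile 2 (size 51): G(51) = 51 mod 6 = 3
Pile 3 (size 53): G(53) = 53 mod 6 = 5
Pile 4 (size 57): G(57) = 57 mod 6 = 3
Total Grundy value = XOR of all: 5 XOR 3 XOR 5 XOR 3 = 0

0


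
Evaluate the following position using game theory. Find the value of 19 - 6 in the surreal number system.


x = 19, y = 6
x - y = 19 - 6 = 13

13


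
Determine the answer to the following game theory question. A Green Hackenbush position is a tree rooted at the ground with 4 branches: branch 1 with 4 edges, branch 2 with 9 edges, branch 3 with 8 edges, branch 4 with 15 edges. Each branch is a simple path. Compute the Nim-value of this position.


The tree has 4 branches from the ground vertex.
In Green Hackenbush, the Nim-value of a simple path of length k is k.
Branch 1: length 4, Nim-value = 4
Branch 2: length 9, Nim-value = 9
Branch 3: length 8, Nim-value = 8
Branch 4: length 15, Nim-value = 15
Total Nim-value = XOR of all branch values:
0 XOR 4 = 4
4 XOR 9 = 13
13 XOR 8 = 5
5 XOR 15 = 10
Nim-value of the tree = 10

10


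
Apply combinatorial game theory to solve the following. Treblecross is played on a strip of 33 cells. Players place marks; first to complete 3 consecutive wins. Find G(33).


Treblecross: place X on empty cells; 3-in-a-row wins.
Playing within two cells of an existing X lets the opponent win at once, so sensible play treats the cells i-2..i+2 around each X as dead. The player left with no safe cell loses, so this is a normal-play take-away game on strips of safe cells.
Placing X at cell i (0-indexed) of a strip of k safe cells leaves independent strips of sizes max(0, i-2) and max(0, k-i-3). Hence G(k) = mex{ G(max(0,i-2)) XOR G(max(0,k-i-3)) : 0 <= i < k }, with G(0) = 0.
G(1): splits (0,0):0^0=0 -> mex({0}) = 1
G(2): splits (0,0):0^0=0 -> mex({0}) = 1
G(3): splits (0,0):0^0=0 -> mex({0}) = 1
G(4): splits (0,1):0^1=1 (0,0):0^0=0 -> mex({0, 1}) = 2
G(5): splits (0,2):0^1=1 (0,1):0^1=1 (0,0):0^0=0 -> mex({0, 1}) = 2
G(6) = mex({1}) = 0
G(7) = mex({0, 1, 2}) = 3
G(8) = mex({0, 1, 2}) = 3
G(9) = mex({0, 2}) = 1
G(10) = mex({0, 2, 3}) = 1
G(11) = mex({0, 3}) = 1
G(12) = mex({1, 3}) = 0
G(13) = mex({0, 1, 2, 3}) = 4
G(14) = mex({0, 1, 2}) = 3
G(15) = mex({0, 1, 2}) = 3
G(16) = mex({0, 1, 2, 4}) = 3
G(17) = mex({0, 1, 3, 4}) = 2
G(18) = mex({0, 1, 3, 4}) = 2
G(19) = mex({0, 1, 3, 5}) = 2
G(20) = mex({0, 1, 2, 3, 5}) = 4
G(21) = mex({0, 1, 2, 3, 5}) = 4
G(22) = mex({1, 2, 6}) = 0
G(23) = mex({0, 1, 2, 3, 4, 6}) = 5
G(24) = mex({0, 1, 2, 3, 4}) = 5
G(25) = mex({0, 1, 3, 4, 7}) = 2
G(26) = mex({0, 1, 3, 4, 5, 7}) = 2
G(27) = mex({0, 1, 3, 5}) = 2
G(28) = mex({0, 1, 2, 5}) = 3
G(29) = mex({0, 1, 2, 4, 5, 6}) = 3
G(30) = mex({1, 2, 4, 6}) = 0
G(31) = mex({0, 1, 2, 3, 4, 6}) = 5
G(32) = mex({1, 2, 3, 4, 7}) = 0
G(33) = mex({0, 3, 7}) = 1
Therefore G(33) = 1.

1


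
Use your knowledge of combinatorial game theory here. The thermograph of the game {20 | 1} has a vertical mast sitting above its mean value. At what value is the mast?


Game = {20 | 1}, a switch {a | b} with numbers a > b.
Its thermograph has left wall a - t and right wall b + t, which meet at t = (a - b)/2, where both equal (a + b)/2. So the mast (mean value) is at (a + b)/2.
Mean = (20 + (1))/2 = 21/2 = 21/2

21/2


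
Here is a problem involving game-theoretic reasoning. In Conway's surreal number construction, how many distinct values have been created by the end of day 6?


Day 0: {|} = 0 is born. Count = 1.
Day n: the number of surreal numbers born by day n is 2^(n+1) - 1.
By day 0: 2^1 - 1 = 1
By day 1: 2^2 - 1 = 3
By day 2: 2^3 - 1 = 7
By day 3: 2^4 - 1 = 15
By day 4: 2^5 - 1 = 31
By day 5: 2^6 - 1 = 63
By day 6: 2^7 - 1 = 127
By day 6: 127 surreal numbers.

127


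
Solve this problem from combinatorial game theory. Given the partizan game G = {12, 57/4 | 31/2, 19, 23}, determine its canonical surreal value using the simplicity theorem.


Left options: {12, 57/4}, max = 57/4
Right options: {31/2, 19, 23}, min = 31/2
All options are numbers and max(Left) < min(Right), so by the simplicity theorem the value is the simplest (earliest-born) number strictly between 57/4 and 31/2.
The only integer strictly between 57/4 and 31/2 is 15.
No non-integer in the interval can be simpler: if x is a non-integer in the interval, then floor(x) or ceil(x) also lies in the interval (the interval contains an integer), and both are proper prefixes of x's sign expansion, i.e. born earlier. So the game value is 15.
Game value = 15

15


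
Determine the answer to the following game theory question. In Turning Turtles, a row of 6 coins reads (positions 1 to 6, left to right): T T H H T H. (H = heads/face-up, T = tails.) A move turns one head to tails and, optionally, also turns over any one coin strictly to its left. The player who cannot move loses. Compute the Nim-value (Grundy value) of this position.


Coins: T T H H T H
Key fact: a single head at position k behaves exactly like a Nim heap of size k (turning it to T and optionally flipping a coin at j < k corresponds to moving the heap from k to j, or to 0), and heads combine as a disjunctive sum (two heads at the same place would cancel, matching j XOR j = 0). So the Nim-value is the XOR of the 1-indexed positions of the heads.
Face-up positions (1-indexed): [3, 4, 6]
XOR 0 with 3: 0 XOR 3 = 3
XOR 3 with 4: 3 XOR 4 = 7
XOR 7 with 6: 7 XOR 6 = 1
Nim-value = 1

1


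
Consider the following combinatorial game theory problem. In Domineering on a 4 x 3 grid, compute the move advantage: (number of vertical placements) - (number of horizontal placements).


Board is 4 x 3 (rows x cols).
Left (vertical) placements: (rows-1) * cols = 3 * 3 = 9
Right (horizontal) placements: rows * (cols-1) = 4 * 2 = 8
Advantage = Left - Right = 9 - 8 = 1

1


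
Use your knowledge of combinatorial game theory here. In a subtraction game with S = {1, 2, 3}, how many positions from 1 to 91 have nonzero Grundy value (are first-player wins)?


Subtraction set S = {1, 2, 3}, so G(n) = n mod 4.
G(n) = 0 when n is a multiple of 4.
Multiples of 4 in [1, 91]: 22
N-positions (nonzero Grundy) = 91 - 22 = 69

69


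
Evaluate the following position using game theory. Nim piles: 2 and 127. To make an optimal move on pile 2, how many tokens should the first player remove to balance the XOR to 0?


Piles: 2 and 127
Current XOR: 2 XOR 127 = 125 (non-zero, so this is an N-position).
To make the XOR zero, we need to find a move that balances the piles.
For pile 2 (size 127): target = 127 XOR 125 = 2
We reduce pile 2 from 127 to 2.
Tokens removed: 127 - 2 = 125
Verification: 2 XOR 2 = 0

125


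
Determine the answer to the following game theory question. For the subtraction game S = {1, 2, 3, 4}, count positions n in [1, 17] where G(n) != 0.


Subtraction set S = {1, 2, 3, 4}, so G(n) = n mod 5.
G(n) = 0 when n is a multiple of 5.
Multiples of 5 in [1, 17]: 3
N-positions (nonzero Grundy) = 17 - 3 = 14

14


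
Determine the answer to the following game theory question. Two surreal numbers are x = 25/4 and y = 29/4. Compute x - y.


x = 25/4, y = 29/4
Converting to common denominator: 4
x = 25/4, y = 29/4
x - y = 25/4 - 29/4 = -1

-1


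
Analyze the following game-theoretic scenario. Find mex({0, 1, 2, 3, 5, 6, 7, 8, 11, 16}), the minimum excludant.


Set = {0, 1, 2, 3, 5, 6, 7, 8, 11, 16}
0 is in the set.
1 is in the set.
2 is in the set.
3 is in the set.
4 is NOT in the set. This is the mex.
mex = 4

4


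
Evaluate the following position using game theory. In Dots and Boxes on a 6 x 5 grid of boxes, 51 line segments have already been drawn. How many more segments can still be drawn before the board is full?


Grid: 6 x 5 boxes, i.e. 7 rows and 6 columns of dots.
Horizontal edges: (rows + 1) * cols = 7 * 5 = 35
Vertical edges: rows * (cols + 1) = 6 * 6 = 36
Total edges: 35 + 36 = 71
Edges drawn: 51
Remaining: 71 - 51 = 20

20


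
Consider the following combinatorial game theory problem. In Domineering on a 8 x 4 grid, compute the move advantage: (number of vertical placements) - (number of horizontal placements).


Board is 8 x 4 (rows x cols).
Left (vertical) placements: (rows-1) * cols = 7 * 4 = 28
Right (horizontal) placements: rows * (cols-1) = 8 * 3 = 24
Advantage = Left - Right = 28 - 24 = 4

4


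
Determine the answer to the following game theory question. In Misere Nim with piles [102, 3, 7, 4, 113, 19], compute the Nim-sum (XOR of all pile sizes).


We need the XOR (exclusive or) of all pile sizes.
After XOR-ing pile 1 (size 102): 0 XOR 102 = 102
After XOR-ing pile 2 (size 3): 102 XOR 3 = 101
After XOR-ing pile 3 (size 7): 101 XOR 7 = 98
After XOR-ing pile 4 (size 4): 98 XOR 4 = 102
After XOR-ing pile 5 (size 113): 102 XOR 113 = 23
After XOR-ing pile 6 (size 19): 23 XOR 19 = 4
The Nim-value of this position is 4.

4


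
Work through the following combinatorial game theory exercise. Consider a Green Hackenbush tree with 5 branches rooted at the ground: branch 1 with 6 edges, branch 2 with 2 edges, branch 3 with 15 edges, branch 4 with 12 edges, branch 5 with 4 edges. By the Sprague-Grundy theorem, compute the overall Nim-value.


The tree has 5 branches from the ground vertex.
In Green Hackenbush, the Nim-value of a simple path of length k is k.
Branch 1: length 6, Nim-value = 6
Branch 2: length 2, Nim-value = 2
Branch 3: length 15, Nim-value = 15
Branch 4: length 12, Nim-value = 12
Branch 5: length 4, Nim-value = 4
Total Nim-value = XOR of all branch values:
0 XOR 6 = 6
6 XOR 2 = 4
4 XOR 15 = 11
11 XOR 12 = 7
7 XOR 4 = 3
Nim-value of the tree = 3

3


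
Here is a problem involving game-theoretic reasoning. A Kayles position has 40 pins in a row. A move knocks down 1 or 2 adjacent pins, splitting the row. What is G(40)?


Kayles: a move removes 1 or 2 adjacent pins from a contiguous row.
Removing pins from a row of k leaves two independent rows (a, b) with a + b = k - 1 (one pin) or a + b = k - 2 (two pins); an end removal gives a = 0.
By Sprague-Grundy, G(k) = mex{ G(a) XOR G(b) } over all these splits. G(0) = 0.
G(1): splits (0,0):0^0=0 -> mex({0}) = 1
G(2): splits (0,1):0^1=1 (0,0):0^0=0 -> mex({0, 1}) = 2
G(3): splits (0,2):0^2=2 (1,1):1^1=0 (0,1):0^1=1 -> mex({0, 1, 2}) = 3
G(4): splits (0,3):0^3=3 (1,2):1^2=3 (0,2):0^2=2 (1,1):1^1=0 -> mex({0, 2, 3}) = 1
G(5): splits (0,4):0^1=1 (1,3):1^3=2 (2,2):2^2=0 (0,3):0^3=3 (1,2):1^2=3 -> mex({0, 1, 2, 3}) = 4
G(6) = mex({0, 1, 2, 4}) = 3
G(7) = mex({0, 1, 3, 4, 5}) = 2
G(8) = mex({0, 2, 3, 5, 6}) = 1
G(9) = mex({0, 1, 2, 3, 6, 7}) = 4
G(10) = mex({0, 1, 3, 4, 5, 7}) = 2
G(11) = mex({0, 1, 2, 3, 4, 5}) = 6
G(12) = mex({0, 1, 2, 3, 5, 6, 7}) = 4
G(13) = mex({0, 2, 3, 4, 6, 7}) = 1
G(14) = mex({0, 1, 4, 5, 6, 7}) = 2
G(15) = mex({0, 1, 2, 3, 4, 5, 6}) = 7
G(16) = mex({0, 2, 3, 5, 6, 7}) = 1
G(17) = mex({0, 1, 2, 3, 5, 6, 7}) = 4
G(18) = mex({0, 1, 2, 4, 5, 6}) = 3
G(19) = mex({0, 1, 3, 4, 5, 7}) = 2
G(20) = mex({0, 2, 3, 4, 5, 6, 7}) = 1
G(21) = mex({0, 1, 2, 3, 5, 6, 7}) = 4
G(22) = mex({0, 1, 2, 3, 4, 5, 7}) = 6
G(23) = mex({0, 1, 2, 3, 4, 5, 6}) = 7
G(24) = mex({0, 1, 2, 3, 5, 6, 7}) = 4
G(25) = mex({0, 2, 3, 4, 6, 7}) = 1
G(26) = mex({0, 1, 3, 4, 5, 6, 7}) = 2
G(27) = mex({0, 1, 2, 3, 4, 5, 6, 7}) = 8
G(28) = mex({0, 1, 2, 3, 4, 6, 7, 8}) = 5
G(29) = mex({0, 1, 2, 3, 5, 6, 7, 8, 9}) = 4
G(30) = mex({0, 1, 2, 3, 4, 5, 6, 9, 10}) = 7
G(31) = mex({0, 1, 3, 4, 5, 7, 10, 11}) = 2
G(32) = mex({0, 2, 3, 4, 5, 6, 7, 9, 11}) = 1
G(33) = mex({0, 1, 2, 3, 4, 5, 6, 7, 9, 12}) = 8
G(34) = mex({0, 1, 2, 3, 4, 5, 7, 8, 11, 12}) = 6
G(35) = mex({0, 1, 2, 3, 4, 5, 6, 8, 9, 10, 11}) = 7
G(36) = mex({0, 1, 2, 3, 5, 6, 7, 9, 10}) = 4
G(37) = mex({0, 2, 3, 4, 6, 7, 9, 10, 11, 12}) = 1
G(38) = mex({0, 1, 3, 4, 5, 6, 7, 9, 10, 11, 12}) = 2
G(39) = mex({0, 1, 2, 4, 5, 6, 7, 9, 10, 12, 14}) = 3
G(40) = mex({0, 2, 3, 4, 6, 7, 11, 12, 14}) = 1
Therefore G(40) = 1.

1


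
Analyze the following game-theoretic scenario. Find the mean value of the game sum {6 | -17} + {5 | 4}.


G1 = {6 | -17}, G2 = {5 | 4}
Each is a switch {a | b} with numbers a > b; its mean value is (a + b)/2, and mean value is additive over game sums: m(G1 + G2) = m(G1) + m(G2).
Mean of G1 = (6 + (-17))/2 = -11/2 = -11/2
Mean of G2 = (5 + (4))/2 = 9/2 = 9/2
Mean of G1 + G2 = -11/2 + 9/2 = -1

-1


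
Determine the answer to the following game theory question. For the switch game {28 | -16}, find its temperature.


The game is {28 | -16}, a switch {a | b} with numbers a > b.
Cooling {a | b} by t gives {a - t | b + t}, which stops being hot when a - t = b + t, i.e. at t = (a - b)/2. So the temperature of a switch is (a - b)/2.
Temperature = (Left option - Right option) / 2
= (28 - (-16)) / 2
= 44 / 2
= 22

22


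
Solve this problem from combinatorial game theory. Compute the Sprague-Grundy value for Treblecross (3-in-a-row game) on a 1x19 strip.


Treblecross: place X on empty cells; 3-in-a-row wins.
Playing within two cells of an existing X lets the opponent win at once, so sensible play treats the cells i-2..i+2 around each X as dead. The player left with no safe cell loses, so this is a normal-play take-away game on strips of safe cells.
Placing X at cell i (0-indexed) of a strip of k safe cells leaves independent strips of sizes max(0, i-2) and max(0, k-i-3). Hence G(k) = mex{ G(max(0,i-2)) XOR G(max(0,k-i-3)) : 0 <= i < k }, with G(0) = 0.
G(1): splits (0,0):0^0=0 -> mex({0}) = 1
G(2): splits (0,0):0^0=0 -> mex({0}) = 1
G(3): splits (0,0):0^0=0 -> mex({0}) = 1
G(4): splits (0,1):0^1=1 (0,0):0^0=0 -> mex({0, 1}) = 2
G(5): splits (0,2):0^1=1 (0,1):0^1=1 (0,0):0^0=0 -> mex({0, 1}) = 2
G(6) = mex({1}) = 0
G(7) = mex({0, 1, 2}) = 3
G(8) = mex({0, 1, 2}) = 3
G(9) = mex({0, 2}) = 1
G(10) = mex({0, 2, 3}) = 1
G(11) = mex({0, 3}) = 1
G(12) = mex({1, 3}) = 0
G(13) = mex({0, 1, 2, 3}) = 4
G(14) = mex({0, 1, 2}) = 3
G(15) = mex({0, 1, 2}) = 3
G(16) = mex({0, 1, 2, 4}) = 3
G(17) = mex({0, 1, 3, 4}) = 2
G(18) = mex({0, 1, 3, 4}) = 2
G(19) = mex({0, 1, 3, 5}) = 2
Therefore G(19) = 2.

2


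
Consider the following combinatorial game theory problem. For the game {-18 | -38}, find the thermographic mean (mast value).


Game = {-18 | -38}, a switch {a | b} with numbers a > b.
Its thermograph has left wall a - t and right wall b + t, which meet at t = (a - b)/2, where both equal (a + b)/2. So the mast (mean value) is at (a + b)/2.
Mean = (-18 + (-38))/2 = -56/2 = -28

-28


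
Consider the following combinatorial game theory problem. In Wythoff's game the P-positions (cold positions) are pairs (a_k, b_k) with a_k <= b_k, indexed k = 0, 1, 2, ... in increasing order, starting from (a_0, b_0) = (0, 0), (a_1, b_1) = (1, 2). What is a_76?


By Wythoff's theorem, a_k = floor(k * phi) and b_k = floor(k * phi^2) = a_k + k, where phi = (1 + sqrt(5))/2 is the golden ratio.
phi = (1 + sqrt(5))/2 = 1.618034
k = 76
k * phi = 76 * 1.618034 = 122.970583
a_76 = floor(k * phi) = 122

122


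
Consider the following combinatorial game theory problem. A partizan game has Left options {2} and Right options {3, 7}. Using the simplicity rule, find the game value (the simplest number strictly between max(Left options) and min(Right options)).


Left options: {2}, max = 2
Right options: {3, 7}, min = 3
All options are numbers and max(Left) < min(Right), so by the simplicity theorem the value is the simplest (earliest-born) number strictly between 2 and 3.
No integer lies strictly between 2 and 3, so the value is the dyadic rational m/2^k in the interval with the smallest k (then m odd); search k = 1, 2, ...:
Denominator 2: 5/2 lies strictly between 2 and 3 -- found.
The simplest number in the interval is 5/2.
Game value = 5/2

5/2


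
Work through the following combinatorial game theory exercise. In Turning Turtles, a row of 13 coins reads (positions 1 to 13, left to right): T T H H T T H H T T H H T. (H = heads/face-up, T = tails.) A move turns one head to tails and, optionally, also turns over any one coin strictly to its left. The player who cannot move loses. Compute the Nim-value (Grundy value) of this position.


Coins: T T H H T T H H T T H H T
Key fact: a single head at position k behaves exactly like a Nim heap of size k (turning it to T and optionally flipping a coin at j < k corresponds to moving the heap from k to j, or to 0), and heads combine as a disjunctive sum (two heads at the same place would cancel, matching j XOR j = 0). So the Nim-value is the XOR of the 1-indexed positions of the heads.
Face-up positions (1-indexed): [3, 4, 7, 8, 11, 12]
XOR 0 with 3: 0 XOR 3 = 3
XOR 3 with 4: 3 XOR 4 = 7
XOR 7 with 7: 7 XOR 7 = 0
XOR 0 with 8: 0 XOR 8 = 8
XOR 8 with 11: 8 XOR 11 = 3
XOR 3 with 12: 3 XOR 12 = 15
Nim-value = 15

15


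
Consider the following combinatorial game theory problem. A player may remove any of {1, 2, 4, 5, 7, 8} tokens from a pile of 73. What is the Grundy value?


The subtraction set is S = {1, 2, 4, 5, 7, 8}.
G(k) = mex{ G(k - s) : s in S, s <= k }. We compute iteratively: G(0) = 0.
G(1) = mex({0}) = 1
G(2) = mex({0, 1}) = 2
G(3) = mex({1, 2}) = 0
G(4) = mex({0, 2}) = 1
G(5) = mex({0, 1}) = 2
G(6) = mex({1, 2}) = 0
G(7) = mex({0, 2}) = 1
G(8) = mex({0, 1}) = 2
G(9) = mex({1, 2}) = 0
G(10) = mex({0, 2}) = 1
Observe that G(3)..G(10) = 0, 1, 2, 0, 1, 2, 0, 1 repeats G(0)..G(7) = 0, 1, 2, 0, 1, 2, 0, 1.
For k >= max(S) = 8, G(k) is determined by the previous 8 values G(k-8)..G(k-1); a window of 8 consecutive values has recurred shifted by 3, so by induction G(k + 3) = G(k) for all k >= 0: the sequence is periodic from the start with period 3.
One period: G(0..2) = 0, 1, 2.
73 mod 3 = 1, so G(73) = G(1) = 1.

1


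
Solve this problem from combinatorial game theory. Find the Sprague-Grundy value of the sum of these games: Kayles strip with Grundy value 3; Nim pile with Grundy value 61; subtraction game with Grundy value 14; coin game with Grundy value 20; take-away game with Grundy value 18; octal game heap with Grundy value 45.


By the Sprague-Grundy theorem, the Grundy value of a sum of games is the XOR of individual Grundy values.
Kayles strip: Grundy value = 3. Running XOR: 0 XOR 3 = 3
Nim pile: Grundy value = 61. Running XOR: 3 XOR 61 = 62
subtraction game: Grundy value = 14. Running XOR: 62 XOR 14 = 48
coin game: Grundy value = 20. Running XOR: 48 XOR 20 = 36
take-away game: Grundy value = 18. Running XOR: 36 XOR 18 = 54
octal game heap: Grundy value = 45. Running XOR: 54 XOR 45 = 27
The combined Grundy value is 27.

27


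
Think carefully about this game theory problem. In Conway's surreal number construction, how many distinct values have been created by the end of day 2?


Day 0: {|} = 0 is born. Count = 1.
Day n: the number of surreal numbers born by day n is 2^(n+1) - 1.
By day 0: 2^1 - 1 = 1
By day 1: 2^2 - 1 = 3
By day 2: 2^3 - 1 = 7
By day 2: 7 surreal numbers.

7


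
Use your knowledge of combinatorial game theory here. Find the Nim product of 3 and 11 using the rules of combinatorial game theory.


Nim multiplication is bilinear over XOR: (u XOR v) * w = (u*w) XOR (v*w).
So we split each operand into its bit components and XOR the pairwise Nim products.
3 = 1 + 2 (as XOR of powers of 2).
11 = 1 + 2 + 8 (as XOR of powers of 2).
Using the standard Nim-product table on single bits:
  2*2 = 3,   2*4 = 8,   2*8 = 12,
  4*4 = 6,   4*8 = 11,  8*8 = 13,
and  1*x = x (identity), k*l = l*k (commutative).
Pairwise Nim products:
  1 * 1 = 1
  1 * 2 = 2
  1 * 8 = 8
  2 * 1 = 2
  2 * 2 = 3
  2 * 8 = 12
XOR them: 1 XOR 2 XOR 8 XOR 2 XOR 3 XOR 12 = 6.
Result: 3 * 11 = 6 (in Nim).

6


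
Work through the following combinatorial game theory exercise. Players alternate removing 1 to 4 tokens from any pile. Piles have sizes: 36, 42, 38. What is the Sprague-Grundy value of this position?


Subtraction set: {1, 2, 3, 4}
For this subtraction set, G(n) = n mod 5 (period = max + 1 = 5).
Pile 1 (size 36): G(36) = 36 mod 5 = 1
Pile 2 (size 42): G(42) = 42 mod 5 = 2
Pile 3 (size 38): G(38) = 38 mod 5 = 3
Total Grundy value = XOR of all: 1 XOR 2 XOR 3 = 0

0


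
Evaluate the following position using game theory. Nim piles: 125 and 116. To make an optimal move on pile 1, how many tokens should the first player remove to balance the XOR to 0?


Piles: 125 and 116
Current XOR: 125 XOR 116 = 9 (non-zero, so this is an N-position).
To make the XOR zero, we need to find a move that balances the piles.
For pile 1 (size 125): target = 125 XOR 9 = 116
We reduce pile 1 from 125 to 116.
Tokens removed: 125 - 116 = 9
Verification: 116 XOR 116 = 0

9


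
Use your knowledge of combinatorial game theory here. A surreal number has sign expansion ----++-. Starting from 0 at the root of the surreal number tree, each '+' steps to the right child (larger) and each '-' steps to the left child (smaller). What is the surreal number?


Sign expansion: ----++-
Rule: track bounds (lo, hi), initially (-inf, +inf). On '+', the current value becomes lo and we move to the simplest number in (value, hi): value + 1 if hi = +inf, otherwise the midpoint (value + hi)/2. On '-', the current value becomes hi and we move to value - 1 if lo = -inf, otherwise the midpoint (lo + value)/2.
Start at 0.
Step 1: sign = -, move left. Bounds: (-inf, 0). Value = -1
Step 2: sign = -, move left. Bounds: (-inf, -1). Value = -2
Step 3: sign = -, move left. Bounds: (-inf, -2). Value = -3
Step 4: sign = -, move left. Bounds: (-inf, -3). Value = -4
Step 5: sign = +, move right. Bounds: (-4, -3). Value = -7/2
Step 6: sign = +, move right. Bounds: (-7/2, -3). Value = -13/4
Step 7: sign = -, move left. Bounds: (-7/2, -13/4). Value = -27/8
The surreal number with sign expansion ----++- is -27/8.

-27/8


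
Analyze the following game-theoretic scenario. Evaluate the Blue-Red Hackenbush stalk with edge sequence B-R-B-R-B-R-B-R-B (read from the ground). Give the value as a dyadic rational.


Edges (from ground): B-R-B-R-B-R-B-R-B
By Berlekamp's sign-expansion rule, a Blue-Red Hackenbush stalk has the value of the surreal number whose sign sequence is the edge sequence with B -> + and R -> -.
Sign sequence: +-+-+-+-+
Trace the sign expansion in the surreal number tree, starting from 0:
Edge 1: B (sign +) -> bounds (0, +inf), value = 1
Edge 2: R (sign -) -> bounds (0, 1), value = 1/2
Edge 3: B (sign +) -> bounds (1/2, 1), value = 3/4
Edge 4: R (sign -) -> bounds (1/2, 3/4), value = 5/8
Edge 5: B (sign +) -> bounds (5/8, 3/4), value = 11/16
Edge 6: R (sign -) -> bounds (5/8, 11/16), value = 21/32
Edge 7: B (sign +) -> bounds (21/32, 11/16), value = 43/64
Edge 8: R (sign -) -> bounds (21/32, 43/64), value = 85/128
Edge 9: B (sign +) -> bounds (85/128, 43/64), value = 171/256
Game value = 171/256

171/256


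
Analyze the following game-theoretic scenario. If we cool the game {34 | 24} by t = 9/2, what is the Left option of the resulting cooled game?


Original game: {34 | 24} (a switch {a | b} with a > b).
Cooling by t (for t below the temperature (a - b)/2 = 5) taxes each move by t: {a | b} cooled by t is {a - t | b + t}.
Cooling amount: t = 9/2
Cooled Left option: 34 - 9/2 = 59/2
Cooled Right option: 24 + 9/2 = 57/2
Cooled game: {59/2 | 57/2}
Left option = 59/2

59/2


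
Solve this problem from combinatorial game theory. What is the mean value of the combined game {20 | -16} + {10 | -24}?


G1 = {20 | -16}, G2 = {10 | -24}
Each is a switch {a | b} with numbers a > b; its mean value is (a + b)/2, and mean value is additive over game sums: m(G1 + G2) = m(G1) + m(G2).
Mean of G1 = (20 + (-16))/2 = 4/2 = 2
Mean of G2 = (10 + (-24))/2 = -14/2 = -7
Mean of G1 + G2 = 2 + -7 = -5

-5


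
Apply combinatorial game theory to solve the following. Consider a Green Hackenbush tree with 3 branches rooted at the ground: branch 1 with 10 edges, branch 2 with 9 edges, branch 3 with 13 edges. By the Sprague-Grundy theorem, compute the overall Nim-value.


The tree has 3 branches from the ground vertex.
In Green Hackenbush, the Nim-value of a simple path of length k is k.
Branch 1: length 10, Nim-value = 10
Branch 2: length 9, Nim-value = 9
Branch 3: length 13, Nim-value = 13
Total Nim-value = XOR of all branch values:
0 XOR 10 = 10
10 XOR 9 = 3
3 XOR 13 = 14
Nim-value of the tree = 14

14


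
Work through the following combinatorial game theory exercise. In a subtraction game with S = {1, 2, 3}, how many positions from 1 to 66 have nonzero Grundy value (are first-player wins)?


Subtraction set S = {1, 2, 3}, so G(n) = n mod 4.
G(n) = 0 when n is a multiple of 4.
Multiples of 4 in [1, 66]: 16
N-positions (nonzero Grundy) = 66 - 16 = 50

50


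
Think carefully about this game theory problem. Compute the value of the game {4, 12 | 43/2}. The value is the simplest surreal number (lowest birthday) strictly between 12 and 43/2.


Left options: {4, 12}, max = 12
Right options: {43/2}, min = 43/2
All options are numbers and max(Left) < min(Right), so by the simplicity theorem the value is the simplest (earliest-born) number strictly between 12 and 43/2.
Integers 13 through 21 all lie strictly between 12 and 43/2.
Among integers, the simplest (lowest birthday = smallest |n|; 0 is born on day 0, +-n on day n) is 13.
No non-integer in the interval can be simpler: if x is a non-integer in the interval, then floor(x) or ceil(x) also lies in the interval (the interval contains an integer), and both are proper prefixes of x's sign expansion, i.e. born earlier. So the game value is 13.
Game value = 13

13


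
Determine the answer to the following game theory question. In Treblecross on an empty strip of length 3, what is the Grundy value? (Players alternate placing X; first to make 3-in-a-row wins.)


Treblecross: place X on empty cells; 3-in-a-row wins.
Playing within two cells of an existing X lets the opponent win at once, so sensible play treats the cells i-2..i+2 around each X as dead. The player left with no safe cell loses, so this is a normal-play take-away game on strips of safe cells.
Placing X at cell i (0-indexed) of a strip of k safe cells leaves independent strips of sizes max(0, i-2) and max(0, k-i-3). Hence G(k) = mex{ G(max(0,i-2)) XOR G(max(0,k-i-3)) : 0 <= i < k }, with G(0) = 0.
G(1): splits (0,0):0^0=0 -> mex({0}) = 1
G(2): splits (0,0):0^0=0 -> mex({0}) = 1
G(3): splits (0,0):0^0=0 -> mex({0}) = 1
Therefore G(3) = 1.

1


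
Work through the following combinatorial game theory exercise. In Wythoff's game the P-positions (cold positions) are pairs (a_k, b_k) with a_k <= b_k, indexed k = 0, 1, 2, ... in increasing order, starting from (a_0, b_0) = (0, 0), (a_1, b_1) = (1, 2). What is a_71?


By Wythoff's theorem, a_k = floor(k * phi) and b_k = floor(k * phi^2) = a_k + k, where phi = (1 + sqrt(5))/2 is the golden ratio.
phi = (1 + sqrt(5))/2 = 1.618034
k = 71
k * phi = 71 * 1.618034 = 114.880413
a_71 = floor(k * phi) = 114

114


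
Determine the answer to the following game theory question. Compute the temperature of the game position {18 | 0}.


The game is {18 | 0}, a switch {a | b} with numbers a > b.
Cooling {a | b} by t gives {a - t | b + t}, which stops being hot when a - t = b + t, i.e. at t = (a - b)/2. So the temperature of a switch is (a - b)/2.
Temperature = (Left option - Right option) / 2
= (18 - (0)) / 2
= 18 / 2
= 9

9


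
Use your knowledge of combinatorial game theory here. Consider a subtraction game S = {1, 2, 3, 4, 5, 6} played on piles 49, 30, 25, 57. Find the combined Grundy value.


Subtraction set: {1, 2, 3, 4, 5, 6}
For this subtraction set, G(n) = n mod 7 (period = max + 1 = 7).
Pile 1 (size 49): G(49) = 49 mod 7 = 0
Pile 2 (size 30): G(30) = 30 mod 7 = 2
Pile 3 (size 25): G(25) = 25 mod 7 = 4
Pile 4 (size 57): G(57) = 57 mod 7 = 1
Total Grundy value = XOR of all: 0 XOR 2 XOR 4 XOR 1 = 7

7


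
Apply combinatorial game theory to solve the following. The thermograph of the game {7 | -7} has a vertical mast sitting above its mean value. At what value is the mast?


Game = {7 | -7}, a switch {a | b} with numbers a > b.
Its thermograph has left wall a - t and right wall b + t, which meet at t = (a - b)/2, where both equal (a + b)/2. So the mast (mean value) is at (a + b)/2.
Mean = (7 + (-7))/2 = 0/2 = 0

0


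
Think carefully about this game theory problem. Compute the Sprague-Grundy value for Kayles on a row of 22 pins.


Kayles: a move removes 1 or 2 adjacent pins from a contiguous row.
Removing pins from a row of k leaves two independent rows (a, b) with a + b = k - 1 (one pin) or a + b = k - 2 (two pins); an end removal gives a = 0.
By Sprague-Grundy, G(k) = mex{ G(a) XOR G(b) } over all these splits. G(0) = 0.
G(1): splits (0,0):0^0=0 -> mex({0}) = 1
G(2): splits (0,1):0^1=1 (0,0):0^0=0 -> mex({0, 1}) = 2
G(3): splits (0,2):0^2=2 (1,1):1^1=0 (0,1):0^1=1 -> mex({0, 1, 2}) = 3
G(4): splits (0,3):0^3=3 (1,2):1^2=3 (0,2):0^2=2 (1,1):1^1=0 -> mex({0, 2, 3}) = 1
G(5): splits (0,4):0^1=1 (1,3):1^3=2 (2,2):2^2=0 (0,3):0^3=3 (1,2):1^2=3 -> mex({0, 1, 2, 3}) = 4
G(6) = mex({0, 1, 2, 4}) = 3
G(7) = mex({0, 1, 3, 4, 5}) = 2
G(8) = mex({0, 2, 3, 5, 6}) = 1
G(9) = mex({0, 1, 2, 3, 6, 7}) = 4
G(10) = mex({0, 1, 3, 4, 5, 7}) = 2
G(11) = mex({0, 1, 2, 3, 4, 5}) = 6
G(12) = mex({0, 1, 2, 3, 5, 6, 7}) = 4
G(13) = mex({0, 2, 3, 4, 6, 7}) = 1
G(14) = mex({0, 1, 4, 5, 6, 7}) = 2
G(15) = mex({0, 1, 2, 3, 4, 5, 6}) = 7
G(16) = mex({0, 2, 3, 5, 6, 7}) = 1
G(17) = mex({0, 1, 2, 3, 5, 6, 7}) = 4
G(18) = mex({0, 1, 2, 4, 5, 6}) = 3
G(19) = mex({0, 1, 3, 4, 5, 7}) = 2
G(20) = mex({0, 2, 3, 4, 5, 6, 7}) = 1
G(21) = mex({0, 1, 2, 3, 5, 6, 7}) = 4
G(22) = mex({0, 1, 2, 3, 4, 5, 7}) = 6
Therefore G(22) = 6.

6
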